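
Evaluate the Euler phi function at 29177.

28836

Factor: 29177 = 163 · 179.
φ(29177) = (163−1) · (179−1) = 162 · 178 = 28836.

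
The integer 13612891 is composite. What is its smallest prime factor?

53

13612891 is odd.
Digit sum 31, not divisible by 3.
Ends in 1: not divisible by 5.
7: 13612891 = 7·1944698 + 5
11: 13612891 = 11·1237535 + 6
13: 13612891 = 13·1047145 + 6
17: 13612891 = 17·800758 + 5
19: 13612891 = 19·716467 + 18
23: 13612891 = 23·591864 + 19
29: 13612891 = 29·469410 + 1
31: 13612891 = 31·439125 + 16
37: 13612891 = 37·367915 + 36
41: 13612891 = 41·332021 + 30
43: 13612891 = 43·316578 + 37
47: 13612891 = 47·289635 + 46
53: 13612891 = 53·256847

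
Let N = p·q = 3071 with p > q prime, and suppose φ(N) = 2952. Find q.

φ(n) = (p−1)(q−1) = n − (p+q) + 1, so p + q = 3071 − 2952 + 1 = 120.
p and q are the roots of t² − 120t + 3071 = 0.
Discriminant: 120² − 4·3071 = 14400 − 12284 = 2116; √2116 = 46.
q = (120 − 46)/2 = 37, p = (120 + 46)/2 = 83.
Check: 37 · 83 = 3071.

37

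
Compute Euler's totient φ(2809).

2756

Factor: 2809 = 53^2.
φ(2809) = 53^1·(53−1) = 2756.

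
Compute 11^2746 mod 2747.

1320

11^1 ≡ 11 (mod 2747)
11^2 ≡ 11^2 = 121 ≡ 121 (mod 2747)
11^4 ≡ 121^2 = 14641 ≡ 906 (mod 2747)
11^8 ≡ 906^2 = 820836 ≡ 2230 (mod 2747)
11^16 ≡ 2230^2 = 4972900 ≡ 830 (mod 2747)
11^32 ≡ 830^2 = 688900 ≡ 2150 (mod 2747)
11^64 ≡ 2150^2 = 4622500 ≡ 2046 (mod 2747)
11^128 ≡ 2046^2 = 4186116 ≡ 2435 (mod 2747)
11^256 ≡ 2435^2 = 5929225 ≡ 1199 (mod 2747)
11^512 ≡ 1199^2 = 1437601 ≡ 920 (mod 2747)
11^1024 ≡ 920^2 = 846400 ≡ 324 (mod 2747)
11^2048 ≡ 324^2 = 104976 ≡ 590 (mod 2747)
2746 = 2048 + 512 + 128 + 32 + 16 + 8 + 2 in binary powers of 2.
So 11^2746 ≡ 590 · 920 · 2435 · 2150 · 830 · 2230 · 121 ≡ 1320 (mod 2747).
Since 1320 ≠ 1, base 11 is a Fermat witness: 2747 is composite.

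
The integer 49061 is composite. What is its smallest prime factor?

49061 is odd.
Digit sum 20, not divisible by 3.
Ends in 1: not divisible by 5.
7: 49061 = 7·7008 + 5
11: 49061 = 11·4460 + 1
13: 49061 = 13·3773 + 12
17: 49061 = 17·2885 + 16
19: 49061 = 19·2582 + 3
23: 49061 = 23·2133 + 2
29: 49061 = 29·1691 + 22
31: 49061 = 31·1582 + 19
37: 49061 = 37·1325 + 36
41: 49061 = 41·1196 + 25
43: 49061 = 43·1140 + 41
47: 49061 = 47·1043 + 40
53: 49061 = 53·925 + 36
59: 49061 = 59·831 + 32
61: 49061 = 61·804 + 17
67: 49061 = 67·732 + 17
71: 49061 = 71·691

71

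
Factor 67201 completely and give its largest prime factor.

67201 = 17 · 3953
3953 = 59 · 67
67 is prime.
So 67201 = 17 · 59 · 67; the largest prime factor is 67.

67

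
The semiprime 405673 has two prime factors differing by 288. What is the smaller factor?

509

Since p = q + 288, we have 405673 = q(q + 288), so q² + 288q − 405673 = 0.
Discriminant: 288² + 4·405673 = 82944 + 1622692 = 1705636; √1705636 = 1306.
q = (−288 + 1306)/2 = 509, and p = q + 288 = 797.
Check: 509 · 797 = 405673.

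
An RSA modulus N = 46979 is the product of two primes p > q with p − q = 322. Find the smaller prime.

109

Since p = q + 322, we have 46979 = q(q + 322), so q² + 322q − 46979 = 0.
Discriminant: 322² + 4·46979 = 103684 + 187916 = 291600; √291600 = 540.
q = (−322 + 540)/2 = 109, and p = q + 322 = 431.
Check: 109 · 431 = 46979.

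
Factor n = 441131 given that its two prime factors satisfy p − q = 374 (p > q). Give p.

Since p = q + 374, we have 441131 = q(q + 374), so q² + 374q − 441131 = 0.
Discriminant: 374² + 4·441131 = 139876 + 1764524 = 1904400; √1904400 = 1380.
q = (−374 + 1380)/2 = 503, and p = q + 374 = 877.
Check: 503 · 877 = 441131.

877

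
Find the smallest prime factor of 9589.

43

9589 is odd.
Digit sum 31, not divisible by 3.
Ends in 9: not divisible by 5.
7: 9589 = 7·1369 + 6
11: 9589 = 11·871 + 8
13: 9589 = 13·737 + 8
17: 9589 = 17·564 + 1
19: 9589 = 19·504 + 13
23: 9589 = 23·416 + 21
29: 9589 = 29·330 + 19
31: 9589 = 31·309 + 10
37: 9589 = 37·259 + 6
41: 9589 = 41·233 + 36
43: 9589 = 43·223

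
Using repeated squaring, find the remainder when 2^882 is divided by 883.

1

2^1 ≡ 2 (mod 883)
2^2 ≡ 2^2 = 4 ≡ 4 (mod 883)
2^4 ≡ 4^2 = 16 ≡ 16 (mod 883)
2^8 ≡ 16^2 = 256 ≡ 256 (mod 883)
2^16 ≡ 256^2 = 65536 ≡ 194 (mod 883)
2^32 ≡ 194^2 = 37636 ≡ 550 (mod 883)
2^64 ≡ 550^2 = 302500 ≡ 514 (mod 883)
2^128 ≡ 514^2 = 264196 ≡ 179 (mod 883)
2^256 ≡ 179^2 = 32041 ≡ 253 (mod 883)
2^512 ≡ 253^2 = 64009 ≡ 433 (mod 883)
882 = 512 + 256 + 64 + 32 + 16 + 2 in binary powers of 2.
So 2^882 ≡ 433 · 253 · 514 · 550 · 194 · 4 ≡ 1 (mod 883).
Since the result is 1, base 2 gives no evidence that 883 is composite.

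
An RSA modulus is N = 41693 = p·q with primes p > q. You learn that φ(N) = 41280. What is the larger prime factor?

φ(n) = (p−1)(q−1) = n − (p+q) + 1, so p + q = 41693 − 41280 + 1 = 414.
p and q are the roots of t² − 414t + 41693 = 0.
Discriminant: 414² − 4·41693 = 171396 − 166772 = 4624; √4624 = 68.
q = (414 − 68)/2 = 173, p = (414 + 68)/2 = 241.
Check: 173 · 241 = 41693.

241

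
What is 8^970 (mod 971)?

1

8^1 ≡ 8 (mod 971)
8^2 ≡ 8^2 = 64 ≡ 64 (mod 971)
8^4 ≡ 64^2 = 4096 ≡ 212 (mod 971)
8^8 ≡ 212^2 = 44944 ≡ 278 (mod 971)
8^16 ≡ 278^2 = 77284 ≡ 575 (mod 971)
8^32 ≡ 575^2 = 330625 ≡ 485 (mod 971)
8^64 ≡ 485^2 = 235225 ≡ 243 (mod 971)
8^128 ≡ 243^2 = 59049 ≡ 789 (mod 971)
8^256 ≡ 789^2 = 622521 ≡ 110 (mod 971)
8^512 ≡ 110^2 = 12100 ≡ 448 (mod 971)
970 = 512 + 256 + 128 + 64 + 8 + 2 in binary powers of 2.
So 8^970 ≡ 448 · 110 · 789 · 243 · 278 · 64 ≡ 1 (mod 971).
Since the result is 1, base 8 gives no evidence that 971 is composite.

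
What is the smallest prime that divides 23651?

67

23651 is odd.
Digit sum 17, not divisible by 3.
Ends in 1: not divisible by 5.
7: 23651 = 7·3378 + 5
11: 23651 = 11·2150 + 1
13: 23651 = 13·1819 + 4
17: 23651 = 17·1391 + 4
19: 23651 = 19·1244 + 15
23: 23651 = 23·1028 + 7
29: 23651 = 29·815 + 16
31: 23651 = 31·762 + 29
37: 23651 = 37·639 + 8
41: 23651 = 41·576 + 35
43: 23651 = 43·550 + 1
47: 23651 = 47·503 + 10
53: 23651 = 53·446 + 13
59: 23651 = 59·400 + 51
61: 23651 = 61·387 + 44
67: 23651 = 67·353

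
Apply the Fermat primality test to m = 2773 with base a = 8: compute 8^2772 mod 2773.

8^1 ≡ 8 (mod 2773)
8^2 ≡ 8^2 = 64 ≡ 64 (mod 2773)
8^4 ≡ 64^2 = 4096 ≡ 1323 (mod 2773)
8^8 ≡ 1323^2 = 1750329 ≡ 566 (mod 2773)
8^16 ≡ 566^2 = 320356 ≡ 1461 (mod 2773)
8^32 ≡ 1461^2 = 2134521 ≡ 2084 (mod 2773)
8^64 ≡ 2084^2 = 4343056 ≡ 538 (mod 2773)
8^128 ≡ 538^2 = 289444 ≡ 1052 (mod 2773)
8^256 ≡ 1052^2 = 1106704 ≡ 277 (mod 2773)
8^512 ≡ 277^2 = 76729 ≡ 1858 (mod 2773)
8^1024 ≡ 1858^2 = 3452164 ≡ 2552 (mod 2773)
8^2048 ≡ 2552^2 = 6512704 ≡ 1700 (mod 2773)
2772 = 2048 + 512 + 128 + 64 + 16 + 4 in binary powers of 2.
So 8^2772 ≡ 1700 · 1858 · 1052 · 538 · 1461 · 1323 ≡ 1941 (mod 2773).
Since 1941 ≠ 1, base 8 is a Fermat witness: 2773 is composite.

1941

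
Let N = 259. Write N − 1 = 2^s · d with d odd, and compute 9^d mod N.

259 − 1 = 258 = 2^1 · 129, so d = 129.
9^1 ≡ 9 (mod 259)
9^2 ≡ 9^2 = 81 ≡ 81 (mod 259)
9^4 ≡ 81^2 = 6561 ≡ 86 (mod 259)
9^8 ≡ 86^2 = 7396 ≡ 144 (mod 259)
9^16 ≡ 144^2 = 20736 ≡ 16 (mod 259)
9^32 ≡ 16^2 = 256 ≡ 256 (mod 259)
9^64 ≡ 256^2 = 65536 ≡ 9 (mod 259)
9^128 ≡ 9^2 = 81 ≡ 81 (mod 259)
129 = 128 + 1 in binary powers of 2.
So 9^129 ≡ 81 · 9 ≡ 211 (mod 259).
Squaring chain: 211; never reaches −1, so base 9 is a Miller–Rabin witness that 259 is composite.

211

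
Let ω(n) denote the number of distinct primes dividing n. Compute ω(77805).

5

77805 = 3^2 · 8645
8645 = 5 · 1729
1729 = 7 · 247
247 = 13 · 19
77805 = 3^2 · 5 · 7 · 13 · 19, which has 5 distinct prime factors.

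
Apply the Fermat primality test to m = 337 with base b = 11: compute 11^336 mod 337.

1

11^1 ≡ 11 (mod 337)
11^2 ≡ 11^2 = 121 ≡ 121 (mod 337)
11^4 ≡ 121^2 = 14641 ≡ 150 (mod 337)
11^8 ≡ 150^2 = 22500 ≡ 258 (mod 337)
11^16 ≡ 258^2 = 66564 ≡ 175 (mod 337)
11^32 ≡ 175^2 = 30625 ≡ 295 (mod 337)
11^64 ≡ 295^2 = 87025 ≡ 79 (mod 337)
11^128 ≡ 79^2 = 6241 ≡ 175 (mod 337)
11^256 ≡ 175^2 = 30625 ≡ 295 (mod 337)
336 = 256 + 64 + 16 in binary powers of 2.
So 11^336 ≡ 295 · 79 · 175 ≡ 1 (mod 337).
Since the result is 1, base 11 gives no evidence that 337 is composite.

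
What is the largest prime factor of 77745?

77745 = 3 · 25915
25915 = 5 · 5183
5183 = 71 · 73
73 is prime.
So 77745 = 3 · 5 · 71 · 73; the largest prime factor is 73.

73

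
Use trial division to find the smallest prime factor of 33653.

33653 is odd.
Digit sum 20, not divisible by 3.
Ends in 3: not divisible by 5.
7: 33653 = 7·4807 + 4
11: 33653 = 11·3059 + 4
13: 33653 = 13·2588 + 9
17: 33653 = 17·1979 + 10
19: 33653 = 19·1771 + 4
23: 33653 = 23·1463 + 4
29: 33653 = 29·1160 + 13
31: 33653 = 31·1085 + 18
37: 33653 = 37·909 + 20
41: 33653 = 41·820 + 33
43: 33653 = 43·782 + 27
47: 33653 = 47·716 + 1
53: 33653 = 53·634 + 51
59: 33653 = 59·570 + 23
61: 33653 = 61·551 + 42
67: 33653 = 67·502 + 19
71: 33653 = 71·473 + 70
73: 33653 = 73·461

73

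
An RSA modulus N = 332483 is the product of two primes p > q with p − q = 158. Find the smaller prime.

Since p = q + 158, we have 332483 = q(q + 158), so q² + 158q − 332483 = 0.
Discriminant: 158² + 4·332483 = 24964 + 1329932 = 1354896; √1354896 = 1164.
q = (−158 + 1164)/2 = 503, and p = q + 158 = 661.
Check: 503 · 661 = 332483.

503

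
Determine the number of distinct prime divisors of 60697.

60697 = 7 · 8671
8671 = 13 · 667
667 = 23 · 29
60697 = 7 · 13 · 23 · 29, which has 4 distinct prime factors.

4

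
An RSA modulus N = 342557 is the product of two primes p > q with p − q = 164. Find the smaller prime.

509

Since p = q + 164, we have 342557 = q(q + 164), so q² + 164q − 342557 = 0.
Discriminant: 164² + 4·342557 = 26896 + 1370228 = 1397124; √1397124 = 1182.
q = (−164 + 1182)/2 = 509, and p = q + 164 = 673.
Check: 509 · 673 = 342557.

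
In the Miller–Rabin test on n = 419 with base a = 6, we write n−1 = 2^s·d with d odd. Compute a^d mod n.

419 − 1 = 418 = 2^1 · 209, so d = 209.
6^1 ≡ 6 (mod 419)
6^2 ≡ 6^2 = 36 ≡ 36 (mod 419)
6^4 ≡ 36^2 = 1296 ≡ 39 (mod 419)
6^8 ≡ 39^2 = 1521 ≡ 264 (mod 419)
6^16 ≡ 264^2 = 69696 ≡ 142 (mod 419)
6^32 ≡ 142^2 = 20164 ≡ 52 (mod 419)
6^64 ≡ 52^2 = 2704 ≡ 190 (mod 419)
6^128 ≡ 190^2 = 36100 ≡ 66 (mod 419)
209 = 128 + 64 + 16 + 1 in binary powers of 2.
So 6^209 ≡ 66 · 190 · 142 · 6 ≡ 418 (mod 419).
Since 6^d ≡ 418 (mod 419), base 6 does not prove 419 composite.

418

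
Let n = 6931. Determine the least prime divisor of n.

6931 is odd.
Digit sum 19, not divisible by 3.
Ends in 1: not divisible by 5.
7: 6931 = 7·990 + 1
11: 6931 = 11·630 + 1
13: 6931 = 13·533 + 2
17: 6931 = 17·407 + 12
19: 6931 = 19·364 + 15
23: 6931 = 23·301 + 8
29: 6931 = 29·239

29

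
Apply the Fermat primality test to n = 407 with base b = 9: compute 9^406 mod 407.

9^1 ≡ 9 (mod 407)
9^2 ≡ 9^2 = 81 ≡ 81 (mod 407)
9^4 ≡ 81^2 = 6561 ≡ 49 (mod 407)
9^8 ≡ 49^2 = 2401 ≡ 366 (mod 407)
9^16 ≡ 366^2 = 133956 ≡ 53 (mod 407)
9^32 ≡ 53^2 = 2809 ≡ 367 (mod 407)
9^64 ≡ 367^2 = 134689 ≡ 379 (mod 407)
9^128 ≡ 379^2 = 143641 ≡ 377 (mod 407)
9^256 ≡ 377^2 = 142129 ≡ 86 (mod 407)
406 = 256 + 128 + 16 + 4 + 2 in binary powers of 2.
So 9^406 ≡ 86 · 377 · 53 · 49 · 81 ≡ 9 (mod 407).
Since 9 ≠ 1, base 9 is a Fermat witness: 407 is composite.

9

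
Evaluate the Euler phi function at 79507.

Factor: 79507 = 43^3.
φ(79507) = 43^2·(43−1) = 77658.

77658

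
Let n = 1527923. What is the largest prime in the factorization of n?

59

1527923 = 19 · 80417
80417 = 29 · 2773
2773 = 47 · 59
59 is prime.
So 1527923 = 19 · 29 · 47 · 59; the largest prime factor is 59.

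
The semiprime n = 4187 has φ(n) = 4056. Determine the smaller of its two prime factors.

φ(n) = (p−1)(q−1) = n − (p+q) + 1, so p + q = 4187 − 4056 + 1 = 132.
p and q are the roots of t² − 132t + 4187 = 0.
Discriminant: 132² − 4·4187 = 17424 − 16748 = 676; √676 = 26.
q = (132 − 26)/2 = 53, p = (132 + 26)/2 = 79.
Check: 53 · 79 = 4187.

53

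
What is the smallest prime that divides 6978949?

6978949 is odd.
Digit sum 52, not divisible by 3.
Ends in 9: not divisible by 5.
7: 6978949 = 7·996992 + 5
11: 6978949 = 11·634449 + 10
13: 6978949 = 13·536842 + 3
17: 6978949 = 17·410526 + 7
19: 6978949 = 19·367313 + 2
23: 6978949 = 23·303432 + 13
29: 6978949 = 29·240653 + 12
31: 6978949 = 31·225127 + 12
37: 6978949 = 37·188620 + 9
41: 6978949 = 41·170218 + 11
43: 6978949 = 43·162301 + 6
47: 6978949 = 47·148488 + 13
53: 6978949 = 53·131678 + 15
59: 6978949 = 59·118287 + 16
61: 6978949 = 61·114409

61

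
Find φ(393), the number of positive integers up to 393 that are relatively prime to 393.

260

Factor: 393 = 3 · 131.
φ(393) = (3−1) · (131−1) = 2 · 130 = 260.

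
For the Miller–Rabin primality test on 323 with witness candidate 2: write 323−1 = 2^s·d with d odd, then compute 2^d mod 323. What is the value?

257

323 − 1 = 322 = 2^1 · 161, so d = 161.
2^1 ≡ 2 (mod 323)
2^2 ≡ 2^2 = 4 ≡ 4 (mod 323)
2^4 ≡ 4^2 = 16 ≡ 16 (mod 323)
2^8 ≡ 16^2 = 256 ≡ 256 (mod 323)
2^16 ≡ 256^2 = 65536 ≡ 290 (mod 323)
2^32 ≡ 290^2 = 84100 ≡ 120 (mod 323)
2^64 ≡ 120^2 = 14400 ≡ 188 (mod 323)
2^128 ≡ 188^2 = 35344 ≡ 137 (mod 323)
161 = 128 + 32 + 1 in binary powers of 2.
So 2^161 ≡ 137 · 120 · 2 ≡ 257 (mod 323).
Squaring chain: 257; never reaches −1, so base 2 is a Miller–Rabin witness that 323 is composite.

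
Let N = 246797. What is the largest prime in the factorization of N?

246797 = 47 · 5251
5251 = 59 · 89
89 is prime.
So 246797 = 47 · 59 · 89; the largest prime factor is 89.

89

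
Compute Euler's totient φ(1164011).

Factor: 1164011 = 59 · 109 · 181.
φ(1164011) = (59−1) · (109−1) · (181−1) = 58 · 108 · 180 = 1127520.

1127520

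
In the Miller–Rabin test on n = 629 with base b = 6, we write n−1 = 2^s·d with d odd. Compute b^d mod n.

629 − 1 = 628 = 2^2 · 157, so d = 157.
6^1 ≡ 6 (mod 629)
6^2 ≡ 6^2 = 36 ≡ 36 (mod 629)
6^4 ≡ 36^2 = 1296 ≡ 38 (mod 629)
6^8 ≡ 38^2 = 1444 ≡ 186 (mod 629)
6^16 ≡ 186^2 = 34596 ≡ 1 (mod 629)
6^32 ≡ 1^2 = 1 ≡ 1 (mod 629)
6^64 ≡ 1^2 = 1 ≡ 1 (mod 629)
6^128 ≡ 1^2 = 1 ≡ 1 (mod 629)
157 = 128 + 16 + 8 + 4 + 1 in binary powers of 2.
So 6^157 ≡ 1 · 1 · 186 · 38 · 6 ≡ 265 (mod 629).
Squaring chain: 265 → 406; never reaches −1, so base 6 is a Miller–Rabin witness that 629 is composite.

265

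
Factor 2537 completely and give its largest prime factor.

59

2537 = 43 · 59
59 is prime.
So 2537 = 43 · 59; the largest prime factor is 59.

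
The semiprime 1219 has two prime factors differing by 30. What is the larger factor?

Since p = q + 30, we have 1219 = q(q + 30), so q² + 30q − 1219 = 0.
Discriminant: 30² + 4·1219 = 900 + 4876 = 5776; √5776 = 76.
q = (−30 + 76)/2 = 23, and p = q + 30 = 53.
Check: 23 · 53 = 1219.

53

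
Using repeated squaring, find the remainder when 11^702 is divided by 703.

1

11^1 ≡ 11 (mod 703)
11^2 ≡ 11^2 = 121 ≡ 121 (mod 703)
11^4 ≡ 121^2 = 14641 ≡ 581 (mod 703)
11^8 ≡ 581^2 = 337561 ≡ 121 (mod 703)
11^16 ≡ 121^2 = 14641 ≡ 581 (mod 703)
11^32 ≡ 581^2 = 337561 ≡ 121 (mod 703)
11^64 ≡ 121^2 = 14641 ≡ 581 (mod 703)
11^128 ≡ 581^2 = 337561 ≡ 121 (mod 703)
11^256 ≡ 121^2 = 14641 ≡ 581 (mod 703)
11^512 ≡ 581^2 = 337561 ≡ 121 (mod 703)
702 = 512 + 128 + 32 + 16 + 8 + 4 + 2 in binary powers of 2.
So 11^702 ≡ 121 · 121 · 121 · 581 · 121 · 581 · 121 ≡ 1 (mod 703).
Since the result is 1, base 11 gives no evidence that 703 is composite.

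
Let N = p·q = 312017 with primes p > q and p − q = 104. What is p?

Since p = q + 104, we have 312017 = q(q + 104), so q² + 104q − 312017 = 0.
Discriminant: 104² + 4·312017 = 10816 + 1248068 = 1258884; √1258884 = 1122.
q = (−104 + 1122)/2 = 509, and p = q + 104 = 613.
Check: 509 · 613 = 312017.

613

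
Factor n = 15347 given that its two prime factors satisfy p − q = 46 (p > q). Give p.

Since p = q + 46, we have 15347 = q(q + 46), so q² + 46q − 15347 = 0.
Discriminant: 46² + 4·15347 = 2116 + 61388 = 63504; √63504 = 252.
q = (−46 + 252)/2 = 103, and p = q + 46 = 149.
Check: 103 · 149 = 15347.

149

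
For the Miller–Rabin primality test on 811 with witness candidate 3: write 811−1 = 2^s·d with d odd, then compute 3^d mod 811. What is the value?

810

811 − 1 = 810 = 2^1 · 405, so d = 405.
3^1 ≡ 3 (mod 811)
3^2 ≡ 3^2 = 9 ≡ 9 (mod 811)
3^4 ≡ 9^2 = 81 ≡ 81 (mod 811)
3^8 ≡ 81^2 = 6561 ≡ 73 (mod 811)
3^16 ≡ 73^2 = 5329 ≡ 463 (mod 811)
3^32 ≡ 463^2 = 214369 ≡ 265 (mod 811)
3^64 ≡ 265^2 = 70225 ≡ 479 (mod 811)
3^128 ≡ 479^2 = 229441 ≡ 739 (mod 811)
3^256 ≡ 739^2 = 546121 ≡ 318 (mod 811)
405 = 256 + 128 + 16 + 4 + 1 in binary powers of 2.
So 3^405 ≡ 318 · 739 · 463 · 81 · 3 ≡ 810 (mod 811).
Since 3^d ≡ 810 (mod 811), base 3 does not prove 811 composite.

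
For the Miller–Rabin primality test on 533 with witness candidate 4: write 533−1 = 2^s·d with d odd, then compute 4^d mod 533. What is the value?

433

533 − 1 = 532 = 2^2 · 133, so d = 133.
4^1 ≡ 4 (mod 533)
4^2 ≡ 4^2 = 16 ≡ 16 (mod 533)
4^4 ≡ 16^2 = 256 ≡ 256 (mod 533)
4^8 ≡ 256^2 = 65536 ≡ 510 (mod 533)
4^16 ≡ 510^2 = 260100 ≡ 529 (mod 533)
4^32 ≡ 529^2 = 279841 ≡ 16 (mod 533)
4^64 ≡ 16^2 = 256 ≡ 256 (mod 533)
4^128 ≡ 256^2 = 65536 ≡ 510 (mod 533)
133 = 128 + 4 + 1 in binary powers of 2.
So 4^133 ≡ 510 · 256 · 4 ≡ 433 (mod 533).
Squaring chain: 433 → 406; never reaches −1, so base 4 is a Miller–Rabin witness that 533 is composite.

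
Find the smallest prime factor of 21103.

21103 is odd.
Digit sum 7, not divisible by 3.
Ends in 3: not divisible by 5.
7: 21103 = 7·3014 + 5
11: 21103 = 11·1918 + 5
13: 21103 = 13·1623 + 4
17: 21103 = 17·1241 + 6
19: 21103 = 19·1110 + 13
23: 21103 = 23·917 + 12
29: 21103 = 29·727 + 20
31: 21103 = 31·680 + 23
37: 21103 = 37·570 + 13
41: 21103 = 41·514 + 29
43: 21103 = 43·490 + 33
47: 21103 = 47·449

47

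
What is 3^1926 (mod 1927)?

237

3^1 ≡ 3 (mod 1927)
3^2 ≡ 3^2 = 9 ≡ 9 (mod 1927)
3^4 ≡ 9^2 = 81 ≡ 81 (mod 1927)
3^8 ≡ 81^2 = 6561 ≡ 780 (mod 1927)
3^16 ≡ 780^2 = 608400 ≡ 1395 (mod 1927)
3^32 ≡ 1395^2 = 1946025 ≡ 1682 (mod 1927)
3^64 ≡ 1682^2 = 2829124 ≡ 288 (mod 1927)
3^128 ≡ 288^2 = 82944 ≡ 83 (mod 1927)
3^256 ≡ 83^2 = 6889 ≡ 1108 (mod 1927)
3^512 ≡ 1108^2 = 1227664 ≡ 165 (mod 1927)
3^1024 ≡ 165^2 = 27225 ≡ 247 (mod 1927)
1926 = 1024 + 512 + 256 + 128 + 4 + 2 in binary powers of 2.
So 3^1926 ≡ 247 · 165 · 1108 · 83 · 81 · 9 ≡ 237 (mod 1927).
Since 237 ≠ 1, base 3 is a Fermat witness: 1927 is composite.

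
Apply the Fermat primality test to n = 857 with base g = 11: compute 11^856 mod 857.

11^1 ≡ 11 (mod 857)
11^2 ≡ 11^2 = 121 ≡ 121 (mod 857)
11^4 ≡ 121^2 = 14641 ≡ 72 (mod 857)
11^8 ≡ 72^2 = 5184 ≡ 42 (mod 857)
11^16 ≡ 42^2 = 1764 ≡ 50 (mod 857)
11^32 ≡ 50^2 = 2500 ≡ 786 (mod 857)
11^64 ≡ 786^2 = 617796 ≡ 756 (mod 857)
11^128 ≡ 756^2 = 571536 ≡ 774 (mod 857)
11^256 ≡ 774^2 = 599076 ≡ 33 (mod 857)
11^512 ≡ 33^2 = 1089 ≡ 232 (mod 857)
856 = 512 + 256 + 64 + 16 + 8 in binary powers of 2.
So 11^856 ≡ 232 · 33 · 756 · 50 · 42 ≡ 1 (mod 857).
Since the result is 1, base 11 gives no evidence that 857 is composite.

1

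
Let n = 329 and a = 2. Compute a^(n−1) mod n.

205

2^1 ≡ 2 (mod 329)
2^2 ≡ 2^2 = 4 ≡ 4 (mod 329)
2^4 ≡ 4^2 = 16 ≡ 16 (mod 329)
2^8 ≡ 16^2 = 256 ≡ 256 (mod 329)
2^16 ≡ 256^2 = 65536 ≡ 65 (mod 329)
2^32 ≡ 65^2 = 4225 ≡ 277 (mod 329)
2^64 ≡ 277^2 = 76729 ≡ 72 (mod 329)
2^128 ≡ 72^2 = 5184 ≡ 249 (mod 329)
2^256 ≡ 249^2 = 62001 ≡ 149 (mod 329)
328 = 256 + 64 + 8 in binary powers of 2.
So 2^328 ≡ 149 · 72 · 256 ≡ 205 (mod 329).
Since 205 ≠ 1, base 2 is a Fermat witness: 329 is composite.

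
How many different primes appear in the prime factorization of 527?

2

527 = 17 · 31
527 = 17 · 31, which has 2 distinct prime factors.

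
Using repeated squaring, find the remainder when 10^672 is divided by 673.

10^1 ≡ 10 (mod 673)
10^2 ≡ 10^2 = 100 ≡ 100 (mod 673)
10^4 ≡ 100^2 = 10000 ≡ 578 (mod 673)
10^8 ≡ 578^2 = 334084 ≡ 276 (mod 673)
10^16 ≡ 276^2 = 76176 ≡ 127 (mod 673)
10^32 ≡ 127^2 = 16129 ≡ 650 (mod 673)
10^64 ≡ 650^2 = 422500 ≡ 529 (mod 673)
10^128 ≡ 529^2 = 279841 ≡ 546 (mod 673)
10^256 ≡ 546^2 = 298116 ≡ 650 (mod 673)
10^512 ≡ 650^2 = 422500 ≡ 529 (mod 673)
672 = 512 + 128 + 32 in binary powers of 2.
So 10^672 ≡ 529 · 546 · 650 ≡ 1 (mod 673).
Since the result is 1, base 10 gives no evidence that 673 is composite.

1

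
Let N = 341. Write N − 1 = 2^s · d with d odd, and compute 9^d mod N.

67

341 − 1 = 340 = 2^2 · 85, so d = 85.
9^1 ≡ 9 (mod 341)
9^2 ≡ 9^2 = 81 ≡ 81 (mod 341)
9^4 ≡ 81^2 = 6561 ≡ 82 (mod 341)
9^8 ≡ 82^2 = 6724 ≡ 245 (mod 341)
9^16 ≡ 245^2 = 60025 ≡ 9 (mod 341)
9^32 ≡ 9^2 = 81 ≡ 81 (mod 341)
9^64 ≡ 81^2 = 6561 ≡ 82 (mod 341)
85 = 64 + 16 + 4 + 1 in binary powers of 2.
So 9^85 ≡ 82 · 9 · 82 · 9 ≡ 67 (mod 341).
Squaring chain: 67 → 56; never reaches −1, so base 9 is a Miller–Rabin witness that 341 is composite.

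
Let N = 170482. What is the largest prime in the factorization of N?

170482 = 2 · 85241
85241 = 13 · 6557
6557 = 79 · 83
83 is prime.
So 170482 = 2 · 13 · 79 · 83; the largest prime factor is 83.

83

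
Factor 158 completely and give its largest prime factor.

79

158 = 2 · 79
79 is prime.
So 158 = 2 · 79; the largest prime factor is 79.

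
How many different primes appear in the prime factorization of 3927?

3927 = 3 · 1309
1309 = 7 · 187
187 = 11 · 17
3927 = 3 · 7 · 11 · 17, which has 4 distinct prime factors.

4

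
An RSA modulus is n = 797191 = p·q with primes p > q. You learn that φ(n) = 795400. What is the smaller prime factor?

φ(n) = (p−1)(q−1) = n − (p+q) + 1, so p + q = 797191 − 795400 + 1 = 1792.
p and q are the roots of t² − 1792t + 797191 = 0.
Discriminant: 1792² − 4·797191 = 3211264 − 3188764 = 22500; √22500 = 150.
q = (1792 − 150)/2 = 821, p = (1792 + 150)/2 = 971.
Check: 821 · 971 = 797191.

821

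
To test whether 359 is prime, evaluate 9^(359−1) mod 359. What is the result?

9^1 ≡ 9 (mod 359)
9^2 ≡ 9^2 = 81 ≡ 81 (mod 359)
9^4 ≡ 81^2 = 6561 ≡ 99 (mod 359)
9^8 ≡ 99^2 = 9801 ≡ 108 (mod 359)
9^16 ≡ 108^2 = 11664 ≡ 176 (mod 359)
9^32 ≡ 176^2 = 30976 ≡ 102 (mod 359)
9^64 ≡ 102^2 = 10404 ≡ 352 (mod 359)
9^128 ≡ 352^2 = 123904 ≡ 49 (mod 359)
9^256 ≡ 49^2 = 2401 ≡ 247 (mod 359)
358 = 256 + 64 + 32 + 4 + 2 in binary powers of 2.
So 9^358 ≡ 247 · 352 · 102 · 99 · 81 ≡ 1 (mod 359).
Since the result is 1, base 9 gives no evidence that 359 is composite.

1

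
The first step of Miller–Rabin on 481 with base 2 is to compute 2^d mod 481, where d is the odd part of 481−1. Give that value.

481 − 1 = 480 = 2^5 · 15, so d = 15.
2^1 ≡ 2 (mod 481)
2^2 ≡ 2^2 = 4 ≡ 4 (mod 481)
2^4 ≡ 4^2 = 16 ≡ 16 (mod 481)
2^8 ≡ 16^2 = 256 ≡ 256 (mod 481)
15 = 8 + 4 + 2 + 1 in binary powers of 2.
So 2^15 ≡ 256 · 16 · 4 · 2 ≡ 60 (mod 481).
Squaring chain: 60 → 233 → 417 → 248 → 417; never reaches −1, so base 2 is a Miller–Rabin witness that 481 is composite.

60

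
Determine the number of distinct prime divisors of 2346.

4

2346 = 2 · 1173
1173 = 3 · 391
391 = 17 · 23
2346 = 2 · 3 · 17 · 23, which has 4 distinct prime factors.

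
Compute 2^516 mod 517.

460

2^1 ≡ 2 (mod 517)
2^2 ≡ 2^2 = 4 ≡ 4 (mod 517)
2^4 ≡ 4^2 = 16 ≡ 16 (mod 517)
2^8 ≡ 16^2 = 256 ≡ 256 (mod 517)
2^16 ≡ 256^2 = 65536 ≡ 394 (mod 517)
2^32 ≡ 394^2 = 155236 ≡ 136 (mod 517)
2^64 ≡ 136^2 = 18496 ≡ 401 (mod 517)
2^128 ≡ 401^2 = 160801 ≡ 14 (mod 517)
2^256 ≡ 14^2 = 196 ≡ 196 (mod 517)
2^512 ≡ 196^2 = 38416 ≡ 158 (mod 517)
516 = 512 + 4 in binary powers of 2.
So 2^516 ≡ 158 · 16 ≡ 460 (mod 517).
Since 460 ≠ 1, base 2 is a Fermat witness: 517 is composite.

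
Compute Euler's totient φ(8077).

7840

Factor: 8077 = 41 · 197.
φ(8077) = (41−1) · (197−1) = 40 · 196 = 7840.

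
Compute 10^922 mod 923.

10^1 ≡ 10 (mod 923)
10^2 ≡ 10^2 = 100 ≡ 100 (mod 923)
10^4 ≡ 100^2 = 10000 ≡ 770 (mod 923)
10^8 ≡ 770^2 = 592900 ≡ 334 (mod 923)
10^16 ≡ 334^2 = 111556 ≡ 796 (mod 923)
10^32 ≡ 796^2 = 633616 ≡ 438 (mod 923)
10^64 ≡ 438^2 = 191844 ≡ 783 (mod 923)
10^128 ≡ 783^2 = 613089 ≡ 217 (mod 923)
10^256 ≡ 217^2 = 47089 ≡ 16 (mod 923)
10^512 ≡ 16^2 = 256 ≡ 256 (mod 923)
922 = 512 + 256 + 128 + 16 + 8 + 2 in binary powers of 2.
So 10^922 ≡ 256 · 16 · 217 · 796 · 334 · 100 ≡ 302 (mod 923).
Since 302 ≠ 1, base 10 is a Fermat witness: 923 is composite.

302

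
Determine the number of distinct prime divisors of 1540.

1540 = 2^2 · 385
385 = 5 · 77
77 = 7 · 11
1540 = 2^2 · 5 · 7 · 11, which has 4 distinct prime factors.

4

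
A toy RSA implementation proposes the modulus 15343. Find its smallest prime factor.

15343 is odd.
Digit sum 16, not divisible by 3.
Ends in 3: not divisible by 5.
7: 15343 = 7·2191 + 6
11: 15343 = 11·1394 + 9
13: 15343 = 13·1180 + 3
17: 15343 = 17·902 + 9
19: 15343 = 19·807 + 10
23: 15343 = 23·667 + 2
29: 15343 = 29·529 + 2
31: 15343 = 31·494 + 29
37: 15343 = 37·414 + 25
41: 15343 = 41·374 + 9
43: 15343 = 43·356 + 35
47: 15343 = 47·326 + 21
53: 15343 = 53·289 + 26
59: 15343 = 59·260 + 3
61: 15343 = 61·251 + 32
67: 15343 = 67·229

67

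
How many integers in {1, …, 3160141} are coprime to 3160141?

Factor: 3160141 = 127 · 149 · 167.
φ(3160141) = (127−1) · (149−1) · (167−1) = 126 · 148 · 166 = 3095568.

3095568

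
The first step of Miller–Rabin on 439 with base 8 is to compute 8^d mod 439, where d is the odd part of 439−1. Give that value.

1

439 − 1 = 438 = 2^1 · 219, so d = 219.
8^1 ≡ 8 (mod 439)
8^2 ≡ 8^2 = 64 ≡ 64 (mod 439)
8^4 ≡ 64^2 = 4096 ≡ 145 (mod 439)
8^8 ≡ 145^2 = 21025 ≡ 392 (mod 439)
8^16 ≡ 392^2 = 153664 ≡ 14 (mod 439)
8^32 ≡ 14^2 = 196 ≡ 196 (mod 439)
8^64 ≡ 196^2 = 38416 ≡ 223 (mod 439)
8^128 ≡ 223^2 = 49729 ≡ 122 (mod 439)
219 = 128 + 64 + 16 + 8 + 2 + 1 in binary powers of 2.
So 8^219 ≡ 122 · 223 · 14 · 392 · 64 · 8 ≡ 1 (mod 439).
Since 8^d ≡ 1 (mod 439), base 8 does not prove 439 composite.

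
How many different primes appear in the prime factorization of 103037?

103037 = 11 · 9367
9367 = 17 · 551
551 = 19 · 29
103037 = 11 · 17 · 19 · 29, which has 4 distinct prime factors.

4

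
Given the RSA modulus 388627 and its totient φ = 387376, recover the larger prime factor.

φ(n) = (p−1)(q−1) = n − (p+q) + 1, so p + q = 388627 − 387376 + 1 = 1252.
p and q are the roots of t² − 1252t + 388627 = 0.
Discriminant: 1252² − 4·388627 = 1567504 − 1554508 = 12996; √12996 = 114.
q = (1252 − 114)/2 = 569, p = (1252 + 114)/2 = 683.
Check: 569 · 683 = 388627.

683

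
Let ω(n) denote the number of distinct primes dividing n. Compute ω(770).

770 = 2 · 385
385 = 5 · 77
77 = 7 · 11
770 = 2 · 5 · 7 · 11, which has 4 distinct prime factors.

4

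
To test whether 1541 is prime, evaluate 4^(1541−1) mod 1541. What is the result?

967

4^1 ≡ 4 (mod 1541)
4^2 ≡ 4^2 = 16 ≡ 16 (mod 1541)
4^4 ≡ 16^2 = 256 ≡ 256 (mod 1541)
4^8 ≡ 256^2 = 65536 ≡ 814 (mod 1541)
4^16 ≡ 814^2 = 662596 ≡ 1507 (mod 1541)
4^32 ≡ 1507^2 = 2271049 ≡ 1156 (mod 1541)
4^64 ≡ 1156^2 = 1336336 ≡ 289 (mod 1541)
4^128 ≡ 289^2 = 83521 ≡ 307 (mod 1541)
4^256 ≡ 307^2 = 94249 ≡ 248 (mod 1541)
4^512 ≡ 248^2 = 61504 ≡ 1405 (mod 1541)
4^1024 ≡ 1405^2 = 1974025 ≡ 4 (mod 1541)
1540 = 1024 + 512 + 4 in binary powers of 2.
So 4^1540 ≡ 4 · 1405 · 256 ≡ 967 (mod 1541).
Since 967 ≠ 1, base 4 is a Fermat witness: 1541 is composite.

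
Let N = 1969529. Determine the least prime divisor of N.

1969529 is odd.
Digit sum 41, not divisible by 3.
Ends in 9: not divisible by 5.
7: 1969529 = 7·281361 + 2
11: 1969529 = 11·179048 + 1
13: 1969529 = 13·151502 + 3
17: 1969529 = 17·115854 + 11
19: 1969529 = 19·103659 + 8
23: 1969529 = 23·85631 + 16
29: 1969529 = 29·67914 + 23
31: 1969529 = 31·63533 + 6
37: 1969529 = 37·53230 + 19
41: 1969529 = 41·48037 + 12
43: 1969529 = 43·45803

43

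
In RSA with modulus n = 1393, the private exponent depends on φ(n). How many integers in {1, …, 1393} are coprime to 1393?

Factor: 1393 = 7 · 199.
φ(1393) = (7−1) · (199−1) = 6 · 198 = 1188.

1188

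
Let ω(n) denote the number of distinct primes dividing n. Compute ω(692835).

692835 = 3 · 230945
230945 = 5 · 46189
46189 = 11 · 4199
4199 = 13 · 323
323 = 17 · 19
692835 = 3 · 5 · 11 · 13 · 17 · 19, which has 6 distinct prime factors.

6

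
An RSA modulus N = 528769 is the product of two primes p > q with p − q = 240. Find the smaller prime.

617

Since p = q + 240, we have 528769 = q(q + 240), so q² + 240q − 528769 = 0.
Discriminant: 240² + 4·528769 = 57600 + 2115076 = 2172676; √2172676 = 1474.
q = (−240 + 1474)/2 = 617, and p = q + 240 = 857.
Check: 617 · 857 = 528769.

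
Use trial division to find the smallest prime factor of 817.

817 is odd.
Digit sum 16, not divisible by 3.
Ends in 7: not divisible by 5.
7: 817 = 7·116 + 5
11: 817 = 11·74 + 3
13: 817 = 13·62 + 11
17: 817 = 17·48 + 1
19: 817 = 19·43

19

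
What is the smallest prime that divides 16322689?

16322689 is odd.
Digit sum 37, not divisible by 3.
Ends in 9: not divisible by 5.
7: 16322689 = 7·2331812 + 5
11: 16322689 = 11·1483880 + 9
13: 16322689 = 13·1255591 + 6
17: 16322689 = 17·960158 + 3
19: 16322689 = 19·859088 + 17
23: 16322689 = 23·709682 + 3
29: 16322689 = 29·562851 + 10
31: 16322689 = 31·526538 + 11
37: 16322689 = 37·441153 + 28
41: 16322689 = 41·398114 + 15
43: 16322689 = 43·379597 + 18
47: 16322689 = 47·347291 + 12
53: 16322689 = 53·307975 + 14
59: 16322689 = 59·276655 + 44
61: 16322689 = 61·267585 + 4
67: 16322689 = 67·243622 + 15
71: 16322689 = 71·229897 + 2
73: 16322689 = 73·223598 + 35
79: 16322689 = 79·206616 + 25
83: 16322689 = 83·196658 + 75
89: 16322689 = 89·183401

89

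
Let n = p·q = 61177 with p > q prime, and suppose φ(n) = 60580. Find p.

467

φ(n) = (p−1)(q−1) = n − (p+q) + 1, so p + q = 61177 − 60580 + 1 = 598.
p and q are the roots of t² − 598t + 61177 = 0.
Discriminant: 598² − 4·61177 = 357604 − 244708 = 112896; √112896 = 336.
q = (598 − 336)/2 = 131, p = (598 + 336)/2 = 467.
Check: 131 · 467 = 61177.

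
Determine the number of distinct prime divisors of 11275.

3

11275 = 5^2 · 451
451 = 11 · 41
11275 = 5^2 · 11 · 41, which has 3 distinct prime factors.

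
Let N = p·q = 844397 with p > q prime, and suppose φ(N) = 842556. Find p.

φ(n) = (p−1)(q−1) = n − (p+q) + 1, so p + q = 844397 − 842556 + 1 = 1842.
p and q are the roots of t² − 1842t + 844397 = 0.
Discriminant: 1842² − 4·844397 = 3392964 − 3377588 = 15376; √15376 = 124.
q = (1842 − 124)/2 = 859, p = (1842 + 124)/2 = 983.
Check: 859 · 983 = 844397.

983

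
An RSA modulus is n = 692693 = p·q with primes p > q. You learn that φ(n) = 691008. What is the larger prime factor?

977

φ(n) = (p−1)(q−1) = n − (p+q) + 1, so p + q = 692693 − 691008 + 1 = 1686.
p and q are the roots of t² − 1686t + 692693 = 0.
Discriminant: 1686² − 4·692693 = 2842596 − 2770772 = 71824; √71824 = 268.
q = (1686 − 268)/2 = 709, p = (1686 + 268)/2 = 977.
Check: 709 · 977 = 692693.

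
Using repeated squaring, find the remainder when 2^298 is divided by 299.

140

2^1 ≡ 2 (mod 299)
2^2 ≡ 2^2 = 4 ≡ 4 (mod 299)
2^4 ≡ 4^2 = 16 ≡ 16 (mod 299)
2^8 ≡ 16^2 = 256 ≡ 256 (mod 299)
2^16 ≡ 256^2 = 65536 ≡ 55 (mod 299)
2^32 ≡ 55^2 = 3025 ≡ 35 (mod 299)
2^64 ≡ 35^2 = 1225 ≡ 29 (mod 299)
2^128 ≡ 29^2 = 841 ≡ 243 (mod 299)
2^256 ≡ 243^2 = 59049 ≡ 146 (mod 299)
298 = 256 + 32 + 8 + 2 in binary powers of 2.
So 2^298 ≡ 146 · 35 · 256 · 4 ≡ 140 (mod 299).
Since 140 ≠ 1, base 2 is a Fermat witness: 299 is composite.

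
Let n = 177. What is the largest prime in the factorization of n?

59

177 = 3 · 59
59 is prime.
So 177 = 3 · 59; the largest prime factor is 59.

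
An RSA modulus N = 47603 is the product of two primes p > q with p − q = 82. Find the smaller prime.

Since p = q + 82, we have 47603 = q(q + 82), so q² + 82q − 47603 = 0.
Discriminant: 82² + 4·47603 = 6724 + 190412 = 197136; √197136 = 444.
q = (−82 + 444)/2 = 181, and p = q + 82 = 263.
Check: 181 · 263 = 47603.

181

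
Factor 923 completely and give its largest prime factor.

923 = 13 · 71
71 is prime.
So 923 = 13 · 71; the largest prime factor is 71.

71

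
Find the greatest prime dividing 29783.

79

29783 = 13 · 2291
2291 = 29 · 79
79 is prime.
So 29783 = 13 · 29 · 79; the largest prime factor is 79.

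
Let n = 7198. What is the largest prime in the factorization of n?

7198 = 2 · 3599
3599 = 59 · 61
61 is prime.
So 7198 = 2 · 59 · 61; the largest prime factor is 61.

61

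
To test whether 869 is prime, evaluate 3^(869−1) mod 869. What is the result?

3^1 ≡ 3 (mod 869)
3^2 ≡ 3^2 = 9 ≡ 9 (mod 869)
3^4 ≡ 9^2 = 81 ≡ 81 (mod 869)
3^8 ≡ 81^2 = 6561 ≡ 478 (mod 869)
3^16 ≡ 478^2 = 228484 ≡ 806 (mod 869)
3^32 ≡ 806^2 = 649636 ≡ 493 (mod 869)
3^64 ≡ 493^2 = 243049 ≡ 598 (mod 869)
3^128 ≡ 598^2 = 357604 ≡ 445 (mod 869)
3^256 ≡ 445^2 = 198025 ≡ 762 (mod 869)
3^512 ≡ 762^2 = 580644 ≡ 152 (mod 869)
868 = 512 + 256 + 64 + 32 + 4 in binary powers of 2.
So 3^868 ≡ 152 · 762 · 598 · 493 · 81 ≡ 115 (mod 869).
Since 115 ≠ 1, base 3 is a Fermat witness: 869 is composite.

115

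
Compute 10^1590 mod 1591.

10^1 ≡ 10 (mod 1591)
10^2 ≡ 10^2 = 100 ≡ 100 (mod 1591)
10^4 ≡ 100^2 = 10000 ≡ 454 (mod 1591)
10^8 ≡ 454^2 = 206116 ≡ 877 (mod 1591)
10^16 ≡ 877^2 = 769129 ≡ 676 (mod 1591)
10^32 ≡ 676^2 = 456976 ≡ 359 (mod 1591)
10^64 ≡ 359^2 = 128881 ≡ 10 (mod 1591)
10^128 ≡ 10^2 = 100 ≡ 100 (mod 1591)
10^256 ≡ 100^2 = 10000 ≡ 454 (mod 1591)
10^512 ≡ 454^2 = 206116 ≡ 877 (mod 1591)
10^1024 ≡ 877^2 = 769129 ≡ 676 (mod 1591)
1590 = 1024 + 512 + 32 + 16 + 4 + 2 in binary powers of 2.
So 10^1590 ≡ 676 · 877 · 359 · 676 · 454 · 100 ≡ 704 (mod 1591).
Since 704 ≠ 1, base 10 is a Fermat witness: 1591 is composite.

704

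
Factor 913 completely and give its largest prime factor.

83

913 = 11 · 83
83 is prime.
So 913 = 11 · 83; the largest prime factor is 83.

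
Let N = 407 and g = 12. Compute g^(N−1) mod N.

12^1 ≡ 12 (mod 407)
12^2 ≡ 12^2 = 144 ≡ 144 (mod 407)
12^4 ≡ 144^2 = 20736 ≡ 386 (mod 407)
12^8 ≡ 386^2 = 148996 ≡ 34 (mod 407)
12^16 ≡ 34^2 = 1156 ≡ 342 (mod 407)
12^32 ≡ 342^2 = 116964 ≡ 155 (mod 407)
12^64 ≡ 155^2 = 24025 ≡ 12 (mod 407)
12^128 ≡ 12^2 = 144 ≡ 144 (mod 407)
12^256 ≡ 144^2 = 20736 ≡ 386 (mod 407)
406 = 256 + 128 + 16 + 4 + 2 in binary powers of 2.
So 12^406 ≡ 386 · 144 · 342 · 386 · 144 ≡ 12 (mod 407).
Since 12 ≠ 1, base 12 is a Fermat witness: 407 is composite.

12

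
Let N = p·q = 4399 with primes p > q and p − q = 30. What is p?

83

Since p = q + 30, we have 4399 = q(q + 30), so q² + 30q − 4399 = 0.
Discriminant: 30² + 4·4399 = 900 + 17596 = 18496; √18496 = 136.
q = (−30 + 136)/2 = 53, and p = q + 30 = 83.
Check: 53 · 83 = 4399.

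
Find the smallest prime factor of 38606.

38606 is even: 2 divides it.

2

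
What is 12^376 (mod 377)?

12^1 ≡ 12 (mod 377)
12^2 ≡ 12^2 = 144 ≡ 144 (mod 377)
12^4 ≡ 144^2 = 20736 ≡ 1 (mod 377)
12^8 ≡ 1^2 = 1 ≡ 1 (mod 377)
12^16 ≡ 1^2 = 1 ≡ 1 (mod 377)
12^32 ≡ 1^2 = 1 ≡ 1 (mod 377)
12^64 ≡ 1^2 = 1 ≡ 1 (mod 377)
12^128 ≡ 1^2 = 1 ≡ 1 (mod 377)
12^256 ≡ 1^2 = 1 ≡ 1 (mod 377)
376 = 256 + 64 + 32 + 16 + 8 in binary powers of 2.
So 12^376 ≡ 1 · 1 · 1 · 1 · 1 ≡ 1 (mod 377).
Since the result is 1, base 12 gives no evidence that 377 is composite.

1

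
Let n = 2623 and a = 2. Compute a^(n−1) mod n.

2553

2^1 ≡ 2 (mod 2623)
2^2 ≡ 2^2 = 4 ≡ 4 (mod 2623)
2^4 ≡ 4^2 = 16 ≡ 16 (mod 2623)
2^8 ≡ 16^2 = 256 ≡ 256 (mod 2623)
2^16 ≡ 256^2 = 65536 ≡ 2584 (mod 2623)
2^32 ≡ 2584^2 = 6677056 ≡ 1521 (mod 2623)
2^64 ≡ 1521^2 = 2313441 ≡ 2578 (mod 2623)
2^128 ≡ 2578^2 = 6646084 ≡ 2025 (mod 2623)
2^256 ≡ 2025^2 = 4100625 ≡ 876 (mod 2623)
2^512 ≡ 876^2 = 767376 ≡ 1460 (mod 2623)
2^1024 ≡ 1460^2 = 2131600 ≡ 1724 (mod 2623)
2^2048 ≡ 1724^2 = 2972176 ≡ 317 (mod 2623)
2622 = 2048 + 512 + 32 + 16 + 8 + 4 + 2 in binary powers of 2.
So 2^2622 ≡ 317 · 1460 · 1521 · 2584 · 256 · 16 · 4 ≡ 2553 (mod 2623).
Since 2553 ≠ 1, base 2 is a Fermat witness: 2623 is composite.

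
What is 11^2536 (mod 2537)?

1067

11^1 ≡ 11 (mod 2537)
11^2 ≡ 11^2 = 121 ≡ 121 (mod 2537)
11^4 ≡ 121^2 = 14641 ≡ 1956 (mod 2537)
11^8 ≡ 1956^2 = 3825936 ≡ 140 (mod 2537)
11^16 ≡ 140^2 = 19600 ≡ 1841 (mod 2537)
11^32 ≡ 1841^2 = 3389281 ≡ 2386 (mod 2537)
11^64 ≡ 2386^2 = 5692996 ≡ 2505 (mod 2537)
11^128 ≡ 2505^2 = 6275025 ≡ 1024 (mod 2537)
11^256 ≡ 1024^2 = 1048576 ≡ 795 (mod 2537)
11^512 ≡ 795^2 = 632025 ≡ 312 (mod 2537)
11^1024 ≡ 312^2 = 97344 ≡ 938 (mod 2537)
11^2048 ≡ 938^2 = 879844 ≡ 2042 (mod 2537)
2536 = 2048 + 256 + 128 + 64 + 32 + 8 in binary powers of 2.
So 11^2536 ≡ 2042 · 795 · 1024 · 2505 · 2386 · 140 ≡ 1067 (mod 2537).
Since 1067 ≠ 1, base 11 is a Fermat witness: 2537 is composite.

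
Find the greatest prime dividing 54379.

54379 = 13 · 4183
4183 = 47 · 89
89 is prime.
So 54379 = 13 · 47 · 89; the largest prime factor is 89.

89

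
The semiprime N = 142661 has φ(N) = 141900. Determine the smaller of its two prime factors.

331

φ(n) = (p−1)(q−1) = n − (p+q) + 1, so p + q = 142661 − 141900 + 1 = 762.
p and q are the roots of t² − 762t + 142661 = 0.
Discriminant: 762² − 4·142661 = 580644 − 570644 = 10000; √10000 = 100.
q = (762 − 100)/2 = 331, p = (762 + 100)/2 = 431.
Check: 331 · 431 = 142661.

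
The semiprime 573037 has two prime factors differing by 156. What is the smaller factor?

Since p = q + 156, we have 573037 = q(q + 156), so q² + 156q − 573037 = 0.
Discriminant: 156² + 4·573037 = 24336 + 2292148 = 2316484; √2316484 = 1522.
q = (−156 + 1522)/2 = 683, and p = q + 156 = 839.
Check: 683 · 839 = 573037.

683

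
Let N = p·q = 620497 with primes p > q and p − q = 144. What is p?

Since p = q + 144, we have 620497 = q(q + 144), so q² + 144q − 620497 = 0.
Discriminant: 144² + 4·620497 = 20736 + 2481988 = 2502724; √2502724 = 1582.
q = (−144 + 1582)/2 = 719, and p = q + 144 = 863.
Check: 719 · 863 = 620497.

863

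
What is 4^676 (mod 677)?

4^1 ≡ 4 (mod 677)
4^2 ≡ 4^2 = 16 ≡ 16 (mod 677)
4^4 ≡ 16^2 = 256 ≡ 256 (mod 677)
4^8 ≡ 256^2 = 65536 ≡ 544 (mod 677)
4^16 ≡ 544^2 = 295936 ≡ 87 (mod 677)
4^32 ≡ 87^2 = 7569 ≡ 122 (mod 677)
4^64 ≡ 122^2 = 14884 ≡ 667 (mod 677)
4^128 ≡ 667^2 = 444889 ≡ 100 (mod 677)
4^256 ≡ 100^2 = 10000 ≡ 522 (mod 677)
4^512 ≡ 522^2 = 272484 ≡ 330 (mod 677)
676 = 512 + 128 + 32 + 4 in binary powers of 2.
So 4^676 ≡ 330 · 100 · 122 · 256 ≡ 1 (mod 677).
Since the result is 1, base 4 gives no evidence that 677 is composite.

1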